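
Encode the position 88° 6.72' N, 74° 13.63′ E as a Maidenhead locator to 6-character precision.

MR78cc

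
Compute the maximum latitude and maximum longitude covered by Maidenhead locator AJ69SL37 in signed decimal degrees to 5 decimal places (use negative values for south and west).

Field A=0, J=9: +0·20° lon, +9·10° lat → SW at lon -180°, lat 0°.
Square 6, 9: +6·2° lon, +9·1° lat → SW at lon -168°, lat 9°.
Subsquare s=18, l=11: +18·0.0833333° lon, +11·0.0416667° lat → SW at lon -166.5°, lat 9.45833°.
Extended square 3, 7: +3·0.00833333° lon, +7·0.00416667° lat → SW at lon -166.475°, lat 9.4875°.
Cell spans 0.00833333° lon × 0.00416667° lat. NE corner is SW corner plus one full cell.
latitude 9.49167, longitude -166.46667.

9.49167, -166.46667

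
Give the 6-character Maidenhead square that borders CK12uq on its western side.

CK12tq

Longitude subsquare u = 20; −1 → 19 = t.
The latitude characters are unchanged.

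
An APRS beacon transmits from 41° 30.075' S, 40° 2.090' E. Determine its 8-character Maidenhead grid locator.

Shift to the Maidenhead origin (180°W, 90°S): lon 220.03483, lat 48.49875.
Field: lon ⌊220.03483/20⌋ = 11 → L; lat ⌊48.49875/10⌋ = 4 → E.
Square: lon ⌊0.03483/2⌋ = 0; lat ⌊8.49875/1⌋ = 8.
Subsquare: lon ⌊0.03483/0.0833333⌋ = 0 → a; lat ⌊0.49875/0.0416667⌋ = 11 → l.
Extended square: lon ⌊0.03483/0.00833333⌋ = 4; lat ⌊0.04042/0.00416667⌋ = 9.

LE08al49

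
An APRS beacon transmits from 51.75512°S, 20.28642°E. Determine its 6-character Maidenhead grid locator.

KD08df

Offset from 180°W / 90°S: lon 200.2864°, lat 38.2449°.
Field (20°×10°, letters A–R): 200.2864/20 → 10 → K, 38.2449/10 → 3 → D; chars KD.
Square (2°×1°, digits 0–9): 0.2864/2 → 0, 8.2449/1 → 8; chars 08.
Subsquare (5′×2.5′, letters a–x): 0.2864/0.0833333 → 3 → d, 0.2449/0.0416667 → 5 → f; chars df.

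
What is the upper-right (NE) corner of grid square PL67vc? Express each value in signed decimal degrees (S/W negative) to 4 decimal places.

Field P=15, L=11: +15·20° lon, +11·10° lat → SW at lon 120°, lat 20°.
Square 6, 7: +6·2° lon, +7·1° lat → SW at lon 132°, lat 27°.
Subsquare v=21, c=2: +21·0.0833333° lon, +2·0.0416667° lat → SW at lon 133.75°, lat 27.0833°.
Cell spans 0.0833333° lon × 0.0416667° lat. NE corner is SW corner plus one full cell.
latitude 27.1250, longitude 133.8333.

27.1250, 133.8333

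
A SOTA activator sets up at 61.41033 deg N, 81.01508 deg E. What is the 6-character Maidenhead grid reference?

NP01mj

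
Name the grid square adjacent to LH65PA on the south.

LH64px

Latitude subsquare a = 0; −1 → -1, wraps to 23 = x, carry into square.
Latitude square 5; −1 → 4.
The longitude characters are unchanged.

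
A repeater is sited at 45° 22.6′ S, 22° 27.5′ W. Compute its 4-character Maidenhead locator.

Offset from 180°W / 90°S: lon 157.54°, lat 44.62°.
Field: lon ⌊157.54/20⌋ = 7 → H; lat ⌊44.62/10⌋ = 4 → E.
Square: lon ⌊17.54/2⌋ = 8; lat ⌊4.62/1⌋ = 4.

HE84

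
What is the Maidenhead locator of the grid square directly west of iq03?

HQ93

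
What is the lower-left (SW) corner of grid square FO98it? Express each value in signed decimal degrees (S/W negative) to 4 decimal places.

Field F=5, O=14: +5·20° lon, +14·10° lat → SW at lon -80°, lat 50°.
Square 9, 8: +9·2° lon, +8·1° lat → SW at lon -62°, lat 58°.
Subsquare i=8, t=19: +8·0.0833333° lon, +19·0.0416667° lat → SW at lon -61.3333°, lat 58.7917°.
latitude 58.7917, longitude -61.3333.

58.7917, -61.3333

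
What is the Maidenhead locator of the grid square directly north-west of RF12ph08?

Longitude extended square 0; −1 → -1, wraps to 9, carry into subsquare.
Longitude subsquare p = 15; −1 → 14 = o.
Latitude extended square 8; +1 → 9.

RF12oh99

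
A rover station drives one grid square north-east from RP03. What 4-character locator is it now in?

Longitude square 0; +1 → 1.
Latitude square 3; +1 → 4.

RP14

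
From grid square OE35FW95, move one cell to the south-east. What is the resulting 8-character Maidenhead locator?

Longitude extended square 9; +1 → 10, wraps to 0, carry into subsquare.
Longitude subsquare f = 5; +1 → 6 = g.
Latitude extended square 5; −1 → 4.

OE35gw04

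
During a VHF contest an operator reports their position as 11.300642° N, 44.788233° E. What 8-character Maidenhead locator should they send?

Add 180° to longitude and 90° to latitude: 224.78823, 101.30064.
Field: lon ⌊224.78823/20⌋ = 11 → L; lat ⌊101.30064/10⌋ = 10 → K.
Square: lon ⌊4.78823/2⌋ = 2; lat ⌊1.30064/1⌋ = 1.
Subsquare: lon ⌊0.78823/0.0833333⌋ = 9 → j; lat ⌊0.30064/0.0416667⌋ = 7 → h.
Extended square: lon ⌊0.03823/0.00833333⌋ = 4; lat ⌊0.00898/0.00416667⌋ = 2.

LK21jh42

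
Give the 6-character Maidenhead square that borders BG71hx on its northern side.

Latitude subsquare x = 23; +1 → 24, wraps to 0 = a, carry into square.
Latitude square 1; +1 → 2.
The longitude characters are unchanged.

BG72ha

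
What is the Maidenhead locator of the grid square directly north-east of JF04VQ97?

Longitude extended square 9; +1 → 10, wraps to 0, carry into subsquare.
Longitude subsquare v = 21; +1 → 22 = w.
Latitude extended square 7; +1 → 8.

JF04wq08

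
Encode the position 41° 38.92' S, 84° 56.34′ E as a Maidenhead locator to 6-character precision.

NE28li

Add 180° to longitude and 90° to latitude: 264.9390, 48.3513.
Field (20°×10°, letters A–R): lon ⌊264.9390/20⌋ = 13 → N; lat ⌊48.3513/10⌋ = 4 → E.
Square (2°×1°, digits 0–9): lon ⌊4.9390/2⌋ = 2; lat ⌊8.3513/1⌋ = 8.
Subsquare (5′×2.5′, letters a–x): lon ⌊0.9390/0.0833333⌋ = 11 → l; lat ⌊0.3513/0.0416667⌋ = 8 → i.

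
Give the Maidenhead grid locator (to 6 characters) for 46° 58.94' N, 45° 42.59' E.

Offset from 180°W / 90°S: lon 225.7098°, lat 136.9823°.
Field: 225.7098/20 → 11 → L, 136.9823/10 → 13 → N; chars LN.
Square: 5.7098/2 → 2, 6.9823/1 → 6; chars 26.
Subsquare: 1.7098/0.0833333 → 20 → u, 0.9823/0.0416667 → 23 → x; chars ux.

LN26ux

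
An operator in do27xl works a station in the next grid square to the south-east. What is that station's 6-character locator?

DO37ak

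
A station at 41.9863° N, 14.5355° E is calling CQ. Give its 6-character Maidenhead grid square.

Add 180° to longitude and 90° to latitude: 194.5355, 131.9863.
Field: 194.5355/20 → 9 → J, 131.9863/10 → 13 → N; chars JN.
Square: 14.5355/2 → 7, 1.9863/1 → 1; chars 71.
Subsquare: 0.5355/0.0833333 → 6 → g, 0.9863/0.0416667 → 23 → x; chars gx.

JN71gx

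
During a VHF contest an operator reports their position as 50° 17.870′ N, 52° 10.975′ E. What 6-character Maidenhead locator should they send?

LO60ch

Offset from 180°W / 90°S: lon 232.1829°, lat 140.2978°.
Field (20°×10°, letters A–R): lon ⌊232.1829/20⌋ = 11 → L; lat ⌊140.2978/10⌋ = 14 → O.
Square (2°×1°, digits 0–9): lon ⌊12.1829/2⌋ = 6; lat ⌊0.2978/1⌋ = 0.
Subsquare (5′×2.5′, letters a–x): lon ⌊0.1829/0.0833333⌋ = 2 → c; lat ⌊0.2978/0.0416667⌋ = 7 → h.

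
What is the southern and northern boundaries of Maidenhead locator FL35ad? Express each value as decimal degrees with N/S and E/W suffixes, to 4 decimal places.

Field F=5, L=11: +5·20° lon, +11·10° lat → SW at lon -80°, lat 20°.
Square 3, 5: +3·2° lon, +5·1° lat → SW at lon -74°, lat 25°.
Subsquare a=0, d=3: +0·0.0833333° lon, +3·0.0416667° lat → SW at lon -74°, lat 25.125°.
Cell spans 0.0833333° lon × 0.0416667° lat.
south 25.1250° N, north 25.1667° N.

25.1250° N, 25.1667° N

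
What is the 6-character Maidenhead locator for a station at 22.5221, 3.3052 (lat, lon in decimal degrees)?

JL12pm

Offset from 180°W / 90°S: lon 183.3052°, lat 112.5221°.
Field: 183.3052/20 → 9 → J, 112.5221/10 → 11 → L; chars JL.
Square: 3.3052/2 → 1, 2.5221/1 → 2; chars 12.
Subsquare: 1.3052/0.0833333 → 15 → p, 0.5221/0.0416667 → 12 → m; chars pm.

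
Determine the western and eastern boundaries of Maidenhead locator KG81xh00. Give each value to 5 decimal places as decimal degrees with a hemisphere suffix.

37.91667° E, 37.92500° E

Field K=10, G=6: +10·20° lon, +6·10° lat → SW at lon 20°, lat -30°.
Square 8, 1: +8·2° lon, +1·1° lat → SW at lon 36°, lat -29°.
Subsquare x=23, h=7: +23·0.0833333° lon, +7·0.0416667° lat → SW at lon 37.9167°, lat -28.7083°.
Extended square 0, 0: +0·0.00833333° lon, +0·0.00416667° lat → SW at lon 37.9167°, lat -28.7083°.
Cell spans 0.00833333° lon × 0.00416667° lat.
west 37.91667° E, east 37.92500° E.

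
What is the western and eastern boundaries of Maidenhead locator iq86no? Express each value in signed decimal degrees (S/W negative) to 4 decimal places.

Field I=8, Q=16: +8·20° lon, +16·10° lat → SW at lon -20°, lat 70°.
Square 8, 6: +8·2° lon, +6·1° lat → SW at lon -4°, lat 76°.
Subsquare n=13, o=14: +13·0.0833333° lon, +14·0.0416667° lat → SW at lon -2.91667°, lat 76.5833°.
Cell spans 0.0833333° lon × 0.0416667° lat.
west -2.9167, east -2.8333.

-2.9167, -2.8333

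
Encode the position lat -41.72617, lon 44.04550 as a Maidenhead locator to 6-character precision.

LE28ag

Offset from 180°W / 90°S: lon 224.0455°, lat 48.2738°.
Field (20°×10°, letters A–R): lon ⌊224.0455/20⌋ = 11 → L; lat ⌊48.2738/10⌋ = 4 → E.
Square (2°×1°, digits 0–9): lon ⌊4.0455/2⌋ = 2; lat ⌊8.2738/1⌋ = 8.
Subsquare (5′×2.5′, letters a–x): lon ⌊0.0455/0.0833333⌋ = 0 → a; lat ⌊0.2738/0.0416667⌋ = 6 → g.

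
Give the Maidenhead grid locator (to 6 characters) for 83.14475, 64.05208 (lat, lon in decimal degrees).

Add 180° to longitude and 90° to latitude: 244.0521, 173.1447.
Field: 244.0521/20 → 12 → M, 173.1447/10 → 17 → R; chars MR.
Square: 4.0521/2 → 2, 3.1447/1 → 3; chars 23.
Subsquare: 0.0521/0.0833333 → 0 → a, 0.1447/0.0416667 → 3 → d; chars ad.

MR23ad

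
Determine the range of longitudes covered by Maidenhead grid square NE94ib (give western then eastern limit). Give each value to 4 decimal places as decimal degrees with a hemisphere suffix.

Field N=13, E=4: +13·20° lon, +4·10° lat → SW at lon 80°, lat -50°.
Square 9, 4: +9·2° lon, +4·1° lat → SW at lon 98°, lat -46°.
Subsquare i=8, b=1: +8·0.0833333° lon, +1·0.0416667° lat → SW at lon 98.6667°, lat -45.9583°.
Cell spans 0.0833333° lon × 0.0416667° lat.
west 98.6667° E, east 98.7500° E.

98.6667° E, 98.7500° E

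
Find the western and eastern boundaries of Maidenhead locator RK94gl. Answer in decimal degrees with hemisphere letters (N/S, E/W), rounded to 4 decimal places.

178.5000° E, 178.5833° E

Field R=17, K=10: +17·20° lon, +10·10° lat → SW at lon 160°, lat 10°.
Square 9, 4: +9·2° lon, +4·1° lat → SW at lon 178°, lat 14°.
Subsquare g=6, l=11: +6·0.0833333° lon, +11·0.0416667° lat → SW at lon 178.5°, lat 14.4583°.
Cell spans 0.0833333° lon × 0.0416667° lat.
west 178.5000° E, east 178.5833° E.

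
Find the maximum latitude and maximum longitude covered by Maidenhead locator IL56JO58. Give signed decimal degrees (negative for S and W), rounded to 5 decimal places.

26.62083, -9.20000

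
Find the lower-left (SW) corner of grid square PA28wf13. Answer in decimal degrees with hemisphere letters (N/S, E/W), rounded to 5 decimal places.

Field P=15, A=0: +15·20° lon, +0·10° lat → SW at lon 120°, lat -90°.
Square 2, 8: +2·2° lon, +8·1° lat → SW at lon 124°, lat -82°.
Subsquare w=22, f=5: +22·0.0833333° lon, +5·0.0416667° lat → SW at lon 125.833°, lat -81.7917°.
Extended square 1, 3: +1·0.00833333° lon, +3·0.00416667° lat → SW at lon 125.842°, lat -81.7792°.
latitude 81.77917° S, longitude 125.84167° E.

81.77917° S, 125.84167° E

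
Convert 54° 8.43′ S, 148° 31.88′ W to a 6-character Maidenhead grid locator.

BD55ru

Shift to the Maidenhead origin (180°W, 90°S): lon 31.4687, lat 35.8595.
Field: 31.4687/20 → 1 → B, 35.8595/10 → 3 → D; chars BD.
Square: 11.4687/2 → 5, 5.8595/1 → 5; chars 55.
Subsquare: 1.4687/0.0833333 → 17 → r, 0.8595/0.0416667 → 20 → u; chars ru.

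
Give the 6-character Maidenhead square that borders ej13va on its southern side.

EJ12vx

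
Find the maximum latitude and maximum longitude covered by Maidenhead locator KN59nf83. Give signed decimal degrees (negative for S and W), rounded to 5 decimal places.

49.22500, 31.15833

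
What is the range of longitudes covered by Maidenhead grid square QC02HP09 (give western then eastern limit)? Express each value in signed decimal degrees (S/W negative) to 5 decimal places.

Field Q=16, C=2: +16·20° lon, +2·10° lat → SW at lon 140°, lat -70°.
Square 0, 2: +0·2° lon, +2·1° lat → SW at lon 140°, lat -68°.
Subsquare h=7, p=15: +7·0.0833333° lon, +15·0.0416667° lat → SW at lon 140.583°, lat -67.375°.
Extended square 0, 9: +0·0.00833333° lon, +9·0.00416667° lat → SW at lon 140.583°, lat -67.3375°.
Cell spans 0.00833333° lon × 0.00416667° lat.
west 140.58333, east 140.59167.

140.58333, 140.59167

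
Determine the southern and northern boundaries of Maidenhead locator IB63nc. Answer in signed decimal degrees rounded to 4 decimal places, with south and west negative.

Field I=8, B=1: +8·20° lon, +1·10° lat → SW at lon -20°, lat -80°.
Square 6, 3: +6·2° lon, +3·1° lat → SW at lon -8°, lat -77°.
Subsquare n=13, c=2: +13·0.0833333° lon, +2·0.0416667° lat → SW at lon -6.91667°, lat -76.9167°.
Cell spans 0.0833333° lon × 0.0416667° lat.
south -76.9167, north -76.8750.

-76.9167, -76.8750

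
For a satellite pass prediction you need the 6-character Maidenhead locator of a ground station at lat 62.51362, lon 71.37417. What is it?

Offset from 180°W / 90°S: lon 251.3742°, lat 152.5136°.
Field: 251.3742/20 → 12 → M, 152.5136/10 → 15 → P; chars MP.
Square: 11.3742/2 → 5, 2.5136/1 → 2; chars 52.
Subsquare: 1.3742/0.0833333 → 16 → q, 0.5136/0.0416667 → 12 → m; chars qm.

MP52qm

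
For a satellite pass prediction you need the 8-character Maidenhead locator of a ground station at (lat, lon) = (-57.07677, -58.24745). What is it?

GD02vw01

Offset from 180°W / 90°S: lon 121.75255°, lat 32.92323°.
Field (20°×10°, letters A–R): 121.75255/20 → 6 → G, 32.92323/10 → 3 → D; chars GD.
Square (2°×1°, digits 0–9): 1.75255/2 → 0, 2.92323/1 → 2; chars 02.
Subsquare (5′×2.5′, letters a–x): 1.75255/0.0833333 → 21 → v, 0.92323/0.0416667 → 22 → w; chars vw.
Extended square (30″×15″, digits 0–9): 0.00255/0.00833333 → 0, 0.00656/0.00416667 → 1; chars 01.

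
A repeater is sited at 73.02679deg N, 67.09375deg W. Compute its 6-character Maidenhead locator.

FQ63ka

Offset from 180°W / 90°S: lon 112.9062°, lat 163.0268°.
Field: 112.9062/20 → 5 → F, 163.0268/10 → 16 → Q; chars FQ.
Square: 12.9062/2 → 6, 3.0268/1 → 3; chars 63.
Subsquare: 0.9062/0.0833333 → 10 → k, 0.0268/0.0416667 → 0 → a; chars ka.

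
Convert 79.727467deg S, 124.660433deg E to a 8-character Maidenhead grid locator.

PB20hg95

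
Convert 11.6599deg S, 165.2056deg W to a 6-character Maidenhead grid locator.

AH78ji

Offset from 180°W / 90°S: lon 14.7944°, lat 78.3401°.
Field: 14.7944/20 → 0 → A, 78.3401/10 → 7 → H; chars AH.
Square: 14.7944/2 → 7, 8.3401/1 → 8; chars 78.
Subsquare: 0.7944/0.0833333 → 9 → j, 0.3401/0.0416667 → 8 → i; chars ji.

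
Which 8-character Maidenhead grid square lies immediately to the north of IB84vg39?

Latitude extended square 9; +1 → 10, wraps to 0, carry into subsquare.
Latitude subsquare g = 6; +1 → 7 = h.
The longitude characters are unchanged.

IB84vh30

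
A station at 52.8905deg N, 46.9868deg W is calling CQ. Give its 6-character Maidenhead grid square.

GO62mv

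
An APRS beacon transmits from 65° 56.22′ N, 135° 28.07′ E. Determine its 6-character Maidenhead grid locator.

PP75rw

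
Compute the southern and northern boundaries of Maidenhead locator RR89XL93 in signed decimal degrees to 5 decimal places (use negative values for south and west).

89.47083, 89.47500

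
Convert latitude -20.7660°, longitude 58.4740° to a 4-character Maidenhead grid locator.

LG99

Offset from 180°W / 90°S: lon 238.47°, lat 69.23°.
Field: lon ⌊238.47/20⌋ = 11 → L; lat ⌊69.23/10⌋ = 6 → G.
Square: lon ⌊18.47/2⌋ = 9; lat ⌊9.23/1⌋ = 9.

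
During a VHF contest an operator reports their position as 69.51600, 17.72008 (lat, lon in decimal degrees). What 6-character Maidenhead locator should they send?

Shift to the Maidenhead origin (180°W, 90°S): lon 197.7201, lat 159.5160.
Field: 197.7201/20 → 9 → J, 159.5160/10 → 15 → P; chars JP.
Square: 17.7201/2 → 8, 9.5160/1 → 9; chars 89.
Subsquare: 1.7201/0.0833333 → 20 → u, 0.5160/0.0416667 → 12 → m; chars um.

JP89um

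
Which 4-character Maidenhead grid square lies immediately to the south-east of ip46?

IP55

Longitude square 4; +1 → 5.
Latitude square 6; −1 → 5.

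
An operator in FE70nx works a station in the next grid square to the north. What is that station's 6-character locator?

FE71na

Latitude subsquare x = 23; +1 → 24, wraps to 0 = a, carry into square.
Latitude square 0; +1 → 1.
The longitude characters are unchanged.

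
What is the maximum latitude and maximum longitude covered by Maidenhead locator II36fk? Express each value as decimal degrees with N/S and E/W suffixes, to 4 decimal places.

3.5417° S, 13.5000° W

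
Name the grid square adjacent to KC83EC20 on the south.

KC83eb29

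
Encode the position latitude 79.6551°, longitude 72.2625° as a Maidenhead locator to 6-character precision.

MQ69dp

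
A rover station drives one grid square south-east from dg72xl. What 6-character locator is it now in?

Longitude subsquare x = 23; +1 → 24, wraps to 0 = a, carry into square.
Longitude square 7; +1 → 8.
Latitude subsquare l = 11; −1 → 10 = k.

DG82ak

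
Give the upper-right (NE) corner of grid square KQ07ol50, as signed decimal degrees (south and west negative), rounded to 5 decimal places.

Field K=10, Q=16: +10·20° lon, +16·10° lat → SW at lon 20°, lat 70°.
Square 0, 7: +0·2° lon, +7·1° lat → SW at lon 20°, lat 77°.
Subsquare o=14, l=11: +14·0.0833333° lon, +11·0.0416667° lat → SW at lon 21.1667°, lat 77.4583°.
Extended square 5, 0: +5·0.00833333° lon, +0·0.00416667° lat → SW at lon 21.2083°, lat 77.4583°.
Cell spans 0.00833333° lon × 0.00416667° lat. NE corner is SW corner plus one full cell.
latitude 77.46250, longitude 21.21667.

77.46250, 21.21667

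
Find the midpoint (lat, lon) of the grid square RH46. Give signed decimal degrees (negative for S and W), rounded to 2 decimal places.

-13.50, 169.00

Field R=17, H=7: +17·20° lon, +7·10° lat → SW at lon 160°, lat -20°.
Square 4, 6: +4·2° lon, +6·1° lat → SW at lon 168°, lat -14°.
Cell spans 2° lon × 1° lat. Centre is SW corner plus half of each.
latitude -13.50, longitude 169.00.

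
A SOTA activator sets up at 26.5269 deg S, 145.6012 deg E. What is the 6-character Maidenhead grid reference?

Add 180° to longitude and 90° to latitude: 325.6012, 63.4731.
Field: lon ⌊325.6012/20⌋ = 16 → Q; lat ⌊63.4731/10⌋ = 6 → G.
Square: lon ⌊5.6012/2⌋ = 2; lat ⌊3.4731/1⌋ = 3.
Subsquare: lon ⌊1.6012/0.0833333⌋ = 19 → t; lat ⌊0.4731/0.0416667⌋ = 11 → l.

QG23tl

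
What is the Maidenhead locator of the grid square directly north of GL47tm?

GL47tn

Latitude subsquare m = 12; +1 → 13 = n.
The longitude characters are unchanged.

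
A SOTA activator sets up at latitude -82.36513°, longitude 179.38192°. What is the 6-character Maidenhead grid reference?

Add 180° to longitude and 90° to latitude: 359.3819, 7.6349.
Field: lon ⌊359.3819/20⌋ = 17 → R; lat ⌊7.6349/10⌋ = 0 → A.
Square: lon ⌊19.3819/2⌋ = 9; lat ⌊7.6349/1⌋ = 7.
Subsquare: lon ⌊1.3819/0.0833333⌋ = 16 → q; lat ⌊0.6349/0.0416667⌋ = 15 → p.

RA97qp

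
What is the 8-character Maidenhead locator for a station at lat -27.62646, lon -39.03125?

Offset from 180°W / 90°S: lon 140.96875°, lat 62.37354°.
Field: lon ⌊140.96875/20⌋ = 7 → H; lat ⌊62.37354/10⌋ = 6 → G.
Square: lon ⌊0.96875/2⌋ = 0; lat ⌊2.37354/1⌋ = 2.
Subsquare: lon ⌊0.96875/0.0833333⌋ = 11 → l; lat ⌊0.37354/0.0416667⌋ = 8 → i.
Extended square: lon ⌊0.05208/0.00833333⌋ = 6; lat ⌊0.04021/0.00416667⌋ = 9.

HG02li69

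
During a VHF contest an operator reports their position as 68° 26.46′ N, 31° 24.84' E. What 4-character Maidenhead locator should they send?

Offset from 180°W / 90°S: lon 211.41°, lat 158.44°.
Field: 211.41/20 → 10 → K, 158.44/10 → 15 → P; chars KP.
Square: 11.41/2 → 5, 8.44/1 → 8; chars 58.

KP58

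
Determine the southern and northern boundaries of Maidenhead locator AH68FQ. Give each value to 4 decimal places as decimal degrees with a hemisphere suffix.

Field A=0, H=7: +0·20° lon, +7·10° lat → SW at lon -180°, lat -20°.
Square 6, 8: +6·2° lon, +8·1° lat → SW at lon -168°, lat -12°.
Subsquare f=5, q=16: +5·0.0833333° lon, +16·0.0416667° lat → SW at lon -167.583°, lat -11.3333°.
Cell spans 0.0833333° lon × 0.0416667° lat.
south 11.3333° S, north 11.2917° S.

11.3333° S, 11.2917° S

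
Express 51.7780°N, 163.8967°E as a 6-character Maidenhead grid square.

Add 180° to longitude and 90° to latitude: 343.8967, 141.7780.
Field (20°×10°, letters A–R): lon ⌊343.8967/20⌋ = 17 → R; lat ⌊141.7780/10⌋ = 14 → O.
Square (2°×1°, digits 0–9): lon ⌊3.8967/2⌋ = 1; lat ⌊1.7780/1⌋ = 1.
Subsquare (5′×2.5′, letters a–x): lon ⌊1.8967/0.0833333⌋ = 22 → w; lat ⌊0.7780/0.0416667⌋ = 18 → s.

RO11ws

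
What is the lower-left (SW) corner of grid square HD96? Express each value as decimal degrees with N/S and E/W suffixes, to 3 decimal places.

Field H=7, D=3: +7·20° lon, +3·10° lat → SW at lon -40°, lat -60°.
Square 9, 6: +9·2° lon, +6·1° lat → SW at lon -22°, lat -54°.
latitude 54.000° S, longitude 22.000° W.

54.000° S, 22.000° W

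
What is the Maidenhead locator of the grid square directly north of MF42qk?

Latitude subsquare k = 10; +1 → 11 = l.
The longitude characters are unchanged.

MF42ql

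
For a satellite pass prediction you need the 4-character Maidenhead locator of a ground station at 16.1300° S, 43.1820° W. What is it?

Add 180° to longitude and 90° to latitude: 136.82, 73.87.
Field: lon ⌊136.82/20⌋ = 6 → G; lat ⌊73.87/10⌋ = 7 → H.
Square: lon ⌊16.82/2⌋ = 8; lat ⌊3.87/1⌋ = 3.

GH83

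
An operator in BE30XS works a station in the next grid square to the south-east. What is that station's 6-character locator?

Longitude subsquare x = 23; +1 → 24, wraps to 0 = a, carry into square.
Longitude square 3; +1 → 4.
Latitude subsquare s = 18; −1 → 17 = r.

BE40ar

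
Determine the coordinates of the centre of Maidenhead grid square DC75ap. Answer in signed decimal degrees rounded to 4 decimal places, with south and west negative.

-64.3542, -105.9583

Field D=3, C=2: +3·20° lon, +2·10° lat → SW at lon -120°, lat -70°.
Square 7, 5: +7·2° lon, +5·1° lat → SW at lon -106°, lat -65°.
Subsquare a=0, p=15: +0·0.0833333° lon, +15·0.0416667° lat → SW at lon -106°, lat -64.375°.
Cell spans 0.0833333° lon × 0.0416667° lat. Centre is SW corner plus half of each.
latitude -64.3542, longitude -105.9583.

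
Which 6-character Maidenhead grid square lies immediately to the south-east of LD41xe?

Longitude subsquare x = 23; +1 → 24, wraps to 0 = a, carry into square.
Longitude square 4; +1 → 5.
Latitude subsquare e = 4; −1 → 3 = d.

LD51ad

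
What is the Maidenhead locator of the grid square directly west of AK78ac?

AK68xc

Longitude subsquare a = 0; −1 → -1, wraps to 23 = x, carry into square.
Longitude square 7; −1 → 6.
The latitude characters are unchanged.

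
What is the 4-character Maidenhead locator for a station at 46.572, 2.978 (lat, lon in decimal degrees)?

Shift to the Maidenhead origin (180°W, 90°S): lon 182.98, lat 136.57.
Field: lon ⌊182.98/20⌋ = 9 → J; lat ⌊136.57/10⌋ = 13 → N.
Square: lon ⌊2.98/2⌋ = 1; lat ⌊6.57/1⌋ = 6.

JN16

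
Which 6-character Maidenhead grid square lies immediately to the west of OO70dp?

OO70cp

Longitude subsquare d = 3; −1 → 2 = c.
The latitude characters are unchanged.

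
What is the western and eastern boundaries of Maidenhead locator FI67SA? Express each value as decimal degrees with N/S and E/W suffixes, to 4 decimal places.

Field F=5, I=8: +5·20° lon, +8·10° lat → SW at lon -80°, lat -10°.
Square 6, 7: +6·2° lon, +7·1° lat → SW at lon -68°, lat -3°.
Subsquare s=18, a=0: +18·0.0833333° lon, +0·0.0416667° lat → SW at lon -66.5°, lat -3°.
Cell spans 0.0833333° lon × 0.0416667° lat.
west 66.5000° W, east 66.4167° W.

66.5000° W, 66.4167° W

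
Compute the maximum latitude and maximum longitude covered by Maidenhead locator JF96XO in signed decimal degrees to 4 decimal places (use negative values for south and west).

-33.3750, 20.0000

Field J=9, F=5: +9·20° lon, +5·10° lat → SW at lon 0°, lat -40°.
Square 9, 6: +9·2° lon, +6·1° lat → SW at lon 18°, lat -34°.
Subsquare x=23, o=14: +23·0.0833333° lon, +14·0.0416667° lat → SW at lon 19.9167°, lat -33.4167°.
Cell spans 0.0833333° lon × 0.0416667° lat. NE corner is SW corner plus one full cell.
latitude -33.3750, longitude 20.0000.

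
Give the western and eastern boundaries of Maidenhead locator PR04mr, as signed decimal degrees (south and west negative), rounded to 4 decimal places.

121.0000, 121.0833

Field P=15, R=17: +15·20° lon, +17·10° lat → SW at lon 120°, lat 80°.
Square 0, 4: +0·2° lon, +4·1° lat → SW at lon 120°, lat 84°.
Subsquare m=12, r=17: +12·0.0833333° lon, +17·0.0416667° lat → SW at lon 121°, lat 84.7083°.
Cell spans 0.0833333° lon × 0.0416667° lat.
west 121.0000, east 121.0833.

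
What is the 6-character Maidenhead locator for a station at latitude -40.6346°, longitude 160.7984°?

RE09ji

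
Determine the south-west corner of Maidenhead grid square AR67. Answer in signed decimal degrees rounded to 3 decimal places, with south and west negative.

87.000, -168.000

Field A=0, R=17: +0·20° lon, +17·10° lat → SW at lon -180°, lat 80°.
Square 6, 7: +6·2° lon, +7·1° lat → SW at lon -168°, lat 87°.
latitude 87.000, longitude -168.000.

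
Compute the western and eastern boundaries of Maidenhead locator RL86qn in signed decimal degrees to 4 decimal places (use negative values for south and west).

177.3333, 177.4167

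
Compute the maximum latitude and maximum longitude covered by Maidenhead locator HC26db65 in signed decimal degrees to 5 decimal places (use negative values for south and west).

-63.93333, -35.69167

Field H=7, C=2: +7·20° lon, +2·10° lat → SW at lon -40°, lat -70°.
Square 2, 6: +2·2° lon, +6·1° lat → SW at lon -36°, lat -64°.
Subsquare d=3, b=1: +3·0.0833333° lon, +1·0.0416667° lat → SW at lon -35.75°, lat -63.9583°.
Extended square 6, 5: +6·0.00833333° lon, +5·0.00416667° lat → SW at lon -35.7°, lat -63.9375°.
Cell spans 0.00833333° lon × 0.00416667° lat. NE corner is SW corner plus one full cell.
latitude -63.93333, longitude -35.69167.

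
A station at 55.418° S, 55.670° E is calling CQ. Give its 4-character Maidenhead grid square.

Add 180° to longitude and 90° to latitude: 235.67, 34.58.
Field: lon ⌊235.67/20⌋ = 11 → L; lat ⌊34.58/10⌋ = 3 → D.
Square: lon ⌊15.67/2⌋ = 7; lat ⌊4.58/1⌋ = 4.

LD74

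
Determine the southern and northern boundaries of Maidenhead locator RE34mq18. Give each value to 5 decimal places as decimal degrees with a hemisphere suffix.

Field R=17, E=4: +17·20° lon, +4·10° lat → SW at lon 160°, lat -50°.
Square 3, 4: +3·2° lon, +4·1° lat → SW at lon 166°, lat -46°.
Subsquare m=12, q=16: +12·0.0833333° lon, +16·0.0416667° lat → SW at lon 167°, lat -45.3333°.
Extended square 1, 8: +1·0.00833333° lon, +8·0.00416667° lat → SW at lon 167.008°, lat -45.3°.
Cell spans 0.00833333° lon × 0.00416667° lat.
south 45.30000° S, north 45.29583° S.

45.30000° S, 45.29583° S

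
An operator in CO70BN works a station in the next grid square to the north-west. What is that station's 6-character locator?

CO70ao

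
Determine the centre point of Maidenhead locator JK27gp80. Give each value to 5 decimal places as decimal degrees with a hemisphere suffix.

17.62708° N, 4.57083° E

Field J=9, K=10: +9·20° lon, +10·10° lat → SW at lon 0°, lat 10°.
Square 2, 7: +2·2° lon, +7·1° lat → SW at lon 4°, lat 17°.
Subsquare g=6, p=15: +6·0.0833333° lon, +15·0.0416667° lat → SW at lon 4.5°, lat 17.625°.
Extended square 8, 0: +8·0.00833333° lon, +0·0.00416667° lat → SW at lon 4.56667°, lat 17.625°.
Cell spans 0.00833333° lon × 0.00416667° lat. Centre is SW corner plus half of each.
latitude 17.62708° N, longitude 4.57083° E.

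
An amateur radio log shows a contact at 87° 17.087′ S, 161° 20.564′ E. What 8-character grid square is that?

Offset from 180°W / 90°S: lon 341.34273°, lat 2.71522°.
Field: lon ⌊341.34273/20⌋ = 17 → R; lat ⌊2.71522/10⌋ = 0 → A.
Square: lon ⌊1.34273/2⌋ = 0; lat ⌊2.71522/1⌋ = 2.
Subsquare: lon ⌊1.34273/0.0833333⌋ = 16 → q; lat ⌊0.71522/0.0416667⌋ = 17 → r.
Extended square: lon ⌊0.00940/0.00833333⌋ = 1; lat ⌊0.00688/0.00416667⌋ = 1.

RA02qr11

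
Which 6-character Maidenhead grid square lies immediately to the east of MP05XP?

MP15ap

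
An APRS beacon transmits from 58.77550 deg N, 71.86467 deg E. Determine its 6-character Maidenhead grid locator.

MO58ws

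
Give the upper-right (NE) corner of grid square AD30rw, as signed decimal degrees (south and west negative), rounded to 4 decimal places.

-59.0417, -172.5000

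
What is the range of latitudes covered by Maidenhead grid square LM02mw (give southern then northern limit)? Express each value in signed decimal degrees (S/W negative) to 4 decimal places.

Field L=11, M=12: +11·20° lon, +12·10° lat → SW at lon 40°, lat 30°.
Square 0, 2: +0·2° lon, +2·1° lat → SW at lon 40°, lat 32°.
Subsquare m=12, w=22: +12·0.0833333° lon, +22·0.0416667° lat → SW at lon 41°, lat 32.9167°.
Cell spans 0.0833333° lon × 0.0416667° lat.
south 32.9167, north 32.9583.

32.9167, 32.9583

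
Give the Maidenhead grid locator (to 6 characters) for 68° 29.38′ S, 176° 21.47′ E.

Shift to the Maidenhead origin (180°W, 90°S): lon 356.3578, lat 21.5103.
Field: lon ⌊356.3578/20⌋ = 17 → R; lat ⌊21.5103/10⌋ = 2 → C.
Square: lon ⌊16.3578/2⌋ = 8; lat ⌊1.5103/1⌋ = 1.
Subsquare: lon ⌊0.3578/0.0833333⌋ = 4 → e; lat ⌊0.5103/0.0416667⌋ = 12 → m.

RC81em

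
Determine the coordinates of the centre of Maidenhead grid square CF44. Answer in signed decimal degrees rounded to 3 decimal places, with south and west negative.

-35.500, -131.000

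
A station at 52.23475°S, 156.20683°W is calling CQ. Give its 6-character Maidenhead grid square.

Offset from 180°W / 90°S: lon 23.7932°, lat 37.7653°.
Field (20°×10°, letters A–R): 23.7932/20 → 1 → B, 37.7653/10 → 3 → D; chars BD.
Square (2°×1°, digits 0–9): 3.7932/2 → 1, 7.7653/1 → 7; chars 17.
Subsquare (5′×2.5′, letters a–x): 1.7932/0.0833333 → 21 → v, 0.7653/0.0416667 → 18 → s; chars vs.

BD17vs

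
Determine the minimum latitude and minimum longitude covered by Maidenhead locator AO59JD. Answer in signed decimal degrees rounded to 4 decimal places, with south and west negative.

Field A=0, O=14: +0·20° lon, +14·10° lat → SW at lon -180°, lat 50°.
Square 5, 9: +5·2° lon, +9·1° lat → SW at lon -170°, lat 59°.
Subsquare j=9, d=3: +9·0.0833333° lon, +3·0.0416667° lat → SW at lon -169.25°, lat 59.125°.
latitude 59.1250, longitude -169.2500.

59.1250, -169.2500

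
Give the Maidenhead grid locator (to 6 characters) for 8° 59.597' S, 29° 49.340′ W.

HI51ca

Shift to the Maidenhead origin (180°W, 90°S): lon 150.1777, lat 81.0067.
Field: 150.1777/20 → 7 → H, 81.0067/10 → 8 → I; chars HI.
Square: 10.1777/2 → 5, 1.0067/1 → 1; chars 51.
Subsquare: 0.1777/0.0833333 → 2 → c, 0.0067/0.0416667 → 0 → a; chars ca.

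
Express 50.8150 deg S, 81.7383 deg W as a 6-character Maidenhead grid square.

ED99de

Offset from 180°W / 90°S: lon 98.2617°, lat 39.1850°.
Field: lon ⌊98.2617/20⌋ = 4 → E; lat ⌊39.1850/10⌋ = 3 → D.
Square: lon ⌊18.2617/2⌋ = 9; lat ⌊9.1850/1⌋ = 9.
Subsquare: lon ⌊0.2617/0.0833333⌋ = 3 → d; lat ⌊0.1850/0.0416667⌋ = 4 → e.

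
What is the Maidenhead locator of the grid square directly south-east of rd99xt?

AD09as

Longitude subsquare x = 23; +1 → 24, wraps to 0 = a, carry into square.
Longitude square 9; +1 → 10, wraps to 0, carry into field.
Longitude field R = 17; +1 → 18, wraps to 0 = A, wrapping around the antimeridian.
Latitude subsquare t = 19; −1 → 18 = s.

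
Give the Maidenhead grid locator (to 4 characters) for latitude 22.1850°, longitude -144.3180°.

BL72

Shift to the Maidenhead origin (180°W, 90°S): lon 35.68, lat 112.19.
Field: lon ⌊35.68/20⌋ = 1 → B; lat ⌊112.19/10⌋ = 11 → L.
Square: lon ⌊15.68/2⌋ = 7; lat ⌊2.19/1⌋ = 2.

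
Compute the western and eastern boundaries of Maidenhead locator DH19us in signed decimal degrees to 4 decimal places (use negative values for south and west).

Field D=3, H=7: +3·20° lon, +7·10° lat → SW at lon -120°, lat -20°.
Square 1, 9: +1·2° lon, +9·1° lat → SW at lon -118°, lat -11°.
Subsquare u=20, s=18: +20·0.0833333° lon, +18·0.0416667° lat → SW at lon -116.333°, lat -10.25°.
Cell spans 0.0833333° lon × 0.0416667° lat.
west -116.3333, east -116.2500.

-116.3333, -116.2500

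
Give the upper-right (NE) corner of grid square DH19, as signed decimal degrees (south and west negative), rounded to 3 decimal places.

Field D=3, H=7: +3·20° lon, +7·10° lat → SW at lon -120°, lat -20°.
Square 1, 9: +1·2° lon, +9·1° lat → SW at lon -118°, lat -11°.
Cell spans 2° lon × 1° lat. NE corner is SW corner plus one full cell.
latitude -10.000, longitude -116.000.

-10.000, -116.000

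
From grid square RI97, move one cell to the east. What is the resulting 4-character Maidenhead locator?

AI07

Longitude square 9; +1 → 10, wraps to 0, carry into field.
Longitude field R = 17; +1 → 18, wraps to 0 = A, wrapping around the antimeridian.
The latitude characters are unchanged.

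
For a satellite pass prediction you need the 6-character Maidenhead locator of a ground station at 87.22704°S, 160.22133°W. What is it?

AA92vs

Add 180° to longitude and 90° to latitude: 19.7787, 2.7730.
Field (20°×10°, letters A–R): lon ⌊19.7787/20⌋ = 0 → A; lat ⌊2.7730/10⌋ = 0 → A.
Square (2°×1°, digits 0–9): lon ⌊19.7787/2⌋ = 9; lat ⌊2.7730/1⌋ = 2.
Subsquare (5′×2.5′, letters a–x): lon ⌊1.7787/0.0833333⌋ = 21 → v; lat ⌊0.7730/0.0416667⌋ = 18 → s.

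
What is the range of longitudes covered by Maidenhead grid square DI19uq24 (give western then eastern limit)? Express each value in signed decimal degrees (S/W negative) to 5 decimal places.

-116.31667, -116.30833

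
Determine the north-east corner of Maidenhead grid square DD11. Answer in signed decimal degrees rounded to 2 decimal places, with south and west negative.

-58.00, -116.00

Field D=3, D=3: +3·20° lon, +3·10° lat → SW at lon -120°, lat -60°.
Square 1, 1: +1·2° lon, +1·1° lat → SW at lon -118°, lat -59°.
Cell spans 2° lon × 1° lat. NE corner is SW corner plus one full cell.
latitude -58.00, longitude -116.00.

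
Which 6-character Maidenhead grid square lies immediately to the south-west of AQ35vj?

Longitude subsquare v = 21; −1 → 20 = u.
Latitude subsquare j = 9; −1 → 8 = i.

AQ35ui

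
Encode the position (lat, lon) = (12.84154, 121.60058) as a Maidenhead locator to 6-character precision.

Add 180° to longitude and 90° to latitude: 301.6006, 102.8415.
Field: 301.6006/20 → 15 → P, 102.8415/10 → 10 → K; chars PK.
Square: 1.6006/2 → 0, 2.8415/1 → 2; chars 02.
Subsquare: 1.6006/0.0833333 → 19 → t, 0.8415/0.0416667 → 20 → u; chars tu.

PK02tu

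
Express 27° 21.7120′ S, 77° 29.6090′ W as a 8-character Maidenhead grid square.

Shift to the Maidenhead origin (180°W, 90°S): lon 102.50652, lat 62.63813.
Field (20°×10°, letters A–R): lon ⌊102.50652/20⌋ = 5 → F; lat ⌊62.63813/10⌋ = 6 → G.
Square (2°×1°, digits 0–9): lon ⌊2.50652/2⌋ = 1; lat ⌊2.63813/1⌋ = 2.
Subsquare (5′×2.5′, letters a–x): lon ⌊0.50652/0.0833333⌋ = 6 → g; lat ⌊0.63813/0.0416667⌋ = 15 → p.
Extended square (30″×15″, digits 0–9): lon ⌊0.00652/0.00833333⌋ = 0; lat ⌊0.01313/0.00416667⌋ = 3.

FG12gp03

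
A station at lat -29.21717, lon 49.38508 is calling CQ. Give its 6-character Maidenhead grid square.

LG40qs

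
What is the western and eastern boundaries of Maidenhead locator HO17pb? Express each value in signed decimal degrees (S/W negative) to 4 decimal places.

Field H=7, O=14: +7·20° lon, +14·10° lat → SW at lon -40°, lat 50°.
Square 1, 7: +1·2° lon, +7·1° lat → SW at lon -38°, lat 57°.
Subsquare p=15, b=1: +15·0.0833333° lon, +1·0.0416667° lat → SW at lon -36.75°, lat 57.0417°.
Cell spans 0.0833333° lon × 0.0416667° lat.
west -36.7500, east -36.6667.

-36.7500, -36.6667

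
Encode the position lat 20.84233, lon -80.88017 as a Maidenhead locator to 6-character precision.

EL90nu

Offset from 180°W / 90°S: lon 99.1198°, lat 110.8423°.
Field (20°×10°, letters A–R): lon ⌊99.1198/20⌋ = 4 → E; lat ⌊110.8423/10⌋ = 11 → L.
Square (2°×1°, digits 0–9): lon ⌊19.1198/2⌋ = 9; lat ⌊0.8423/1⌋ = 0.
Subsquare (5′×2.5′, letters a–x): lon ⌊1.1198/0.0833333⌋ = 13 → n; lat ⌊0.8423/0.0416667⌋ = 20 → u.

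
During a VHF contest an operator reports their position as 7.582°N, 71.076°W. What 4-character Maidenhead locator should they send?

FJ47

Shift to the Maidenhead origin (180°W, 90°S): lon 108.92, lat 97.58.
Field: lon ⌊108.92/20⌋ = 5 → F; lat ⌊97.58/10⌋ = 9 → J.
Square: lon ⌊8.92/2⌋ = 4; lat ⌊7.58/1⌋ = 7.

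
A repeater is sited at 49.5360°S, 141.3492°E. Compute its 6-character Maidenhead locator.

QE00ql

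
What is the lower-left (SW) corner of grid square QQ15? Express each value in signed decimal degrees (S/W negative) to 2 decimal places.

75.00, 142.00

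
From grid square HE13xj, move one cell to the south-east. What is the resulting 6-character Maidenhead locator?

Longitude subsquare x = 23; +1 → 24, wraps to 0 = a, carry into square.
Longitude square 1; +1 → 2.
Latitude subsquare j = 9; −1 → 8 = i.

HE23ai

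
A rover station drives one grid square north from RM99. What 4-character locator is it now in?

Latitude square 9; +1 → 10, wraps to 0, carry into field.
Latitude field M = 12; +1 → 13 = N.
The longitude characters are unchanged.

RN90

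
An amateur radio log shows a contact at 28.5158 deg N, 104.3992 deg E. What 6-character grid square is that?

Add 180° to longitude and 90° to latitude: 284.3992, 118.5158.
Field (20°×10°, letters A–R): lon ⌊284.3992/20⌋ = 14 → O; lat ⌊118.5158/10⌋ = 11 → L.
Square (2°×1°, digits 0–9): lon ⌊4.3992/2⌋ = 2; lat ⌊8.5158/1⌋ = 8.
Subsquare (5′×2.5′, letters a–x): lon ⌊0.3992/0.0833333⌋ = 4 → e; lat ⌊0.5158/0.0416667⌋ = 12 → m.

OL28em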